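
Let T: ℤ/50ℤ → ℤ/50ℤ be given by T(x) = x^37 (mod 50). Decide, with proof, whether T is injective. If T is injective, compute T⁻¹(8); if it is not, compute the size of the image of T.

T(0) = 0^37 = 0.
T(10): Repeated squaring mod 50: 10^1 ≡ 10, 10^2 ≡ 10² = 100 ≡ 0, 10^4 ≡ 0² = 0, 10^8 ≡ 0² = 0, 10^16 ≡ 0² = 0, 10^32 ≡ 0² = 0. Since 37 = 32 + 4 + 1, 10^37 ≡ 0·0·10: 0·0 = 0, then 0·10 = 0. So 10^37 ≡ 0 (mod 50).
So T(0) = T(10) = 0 while 0 ≠ 10, so T is not injective.
Since T is not injective, we determine |image(T)|. Computing x^37 mod 50 for each x (by repeated squaring, reducing mod 50 at every step), the values T(0), T(1), …, T(49) are: 0, 1, 22, 13, 34, 25, 36, 7, 48, 19, 0, 21, 42, 33, 4, 25, 6, 27, 18, 39, 0, 41, 12, 3, 24, 25, 26, 47, 38, 9, 0, 11, 32, 23, 44, 25, 46, 17, 8, 29, 0, 31, 2, 43, 14, 25, 16, 37, 28, 49.
The distinct values are {0, 1, 2, 3, 4, 6, 7, 8, 9, 11, 12, 13, 14, 16, 17, 18, 19, 21, 22, 23, 24, 25, 26, 27, 28, 29, 31, 32, 33, 34, 36, 37, 38, 39, 41, 42, 43, 44, 46, 47, 48, 49}; there are 42 of them.

42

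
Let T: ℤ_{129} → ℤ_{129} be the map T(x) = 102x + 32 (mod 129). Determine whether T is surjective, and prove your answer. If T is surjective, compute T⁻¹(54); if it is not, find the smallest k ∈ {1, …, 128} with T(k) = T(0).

Recall that surjectivity means every element of the codomain has a preimage under T.
Since gcd(102, 129) = 3, we have 102x ≡ 0 (mod 3) for all x, so T(x) ≡ 2 (mod 3).
But 0 ≢ 2 (mod 3), so 0 ∈ ℤ_{129} has no preimage. So T is not surjective.
Since T is not surjective, we find the least positive k with T(k) = T(0): this means 102k ≡ 0 (mod 129), i.e. 129 ∣ 102k. Since gcd(102, 129) = 3, dividing through by 3 this holds exactly when 43 ∣ 34k, and as gcd(34, 43) = 1, exactly when 43 ∣ k.
The smallest positive such k is 43.

43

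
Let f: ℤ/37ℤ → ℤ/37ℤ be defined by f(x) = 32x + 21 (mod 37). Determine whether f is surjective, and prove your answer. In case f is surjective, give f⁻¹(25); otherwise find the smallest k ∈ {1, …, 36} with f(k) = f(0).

14

Since gcd(32, 37) = 1, 32 is invertible modulo 37. Euclid's algorithm: 37 = 1·32 + 5, 32 = 6·5 + 2, 5 = 2·2 + 1; back-substituting gives 1 = 22·32 − 19·37, so 32⁻¹ ≡ 22 (mod 37).
For any y ∈ ℤ/37ℤ, x = 22(y − 21) mod 37 satisfies f(x) = 32·22(y − 21) + 21 ≡ y (since 32·22 ≡ 1 mod 37). So every y has a preimage.
Therefore f is surjective.
Since f is surjective, we find f⁻¹(25): we need 32x ≡ 25 − 21 ≡ 4 (mod 37). Using 32⁻¹ = 22: x ≡ 22·4 = 88 = 2·37 + 14, so x = 14.
Check: f(14) = 32·14 + 21 = 469 = 12·37 + 25 ≡ 25 (mod 37).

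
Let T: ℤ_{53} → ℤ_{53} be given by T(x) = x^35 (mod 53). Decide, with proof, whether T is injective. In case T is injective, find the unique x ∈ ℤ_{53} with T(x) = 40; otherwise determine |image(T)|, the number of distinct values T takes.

Since 53 is prime, the nonzero elements of ℤ_{53} form a cyclic group of order 52.
As gcd(35, 52) = 1, raising to the 35th power is a bijection on this group: if a^35 ≡ b^35 then (ab^{−1})^35 = 1, and the only element of order dividing gcd(35, 52) = 1 is 1, so a = b.
With T(0) = 0 this makes T injective on all of ℤ_{53}, hence bijective (finite equal-size domain and codomain). In particular T is injective.
Since T is injective, we find the preimage of 40. The inverse of x ↦ x^35 on (ℤ_{53})^× is x ↦ x^3, because 35·3 = 105 = 2·52 + 1 ≡ 1 (mod 52) and x^{52} = 1 for x ≠ 0 (Fermat). So T⁻¹(40) = 40^3 mod 53.
Repeated squaring mod 53: 40^1 ≡ 40, 40^2 ≡ 40² = 1600 ≡ 10. Since 3 = 2 + 1, 40^3 ≡ 10·40: 10·40 = 400 ≡ 29. So 40^3 ≡ 29 (mod 53).
Hence T⁻¹(40) = 29.

29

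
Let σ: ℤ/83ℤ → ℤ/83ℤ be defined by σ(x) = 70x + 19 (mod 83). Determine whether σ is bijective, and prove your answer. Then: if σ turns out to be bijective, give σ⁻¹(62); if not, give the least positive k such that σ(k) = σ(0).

Recall: σ is injective if σ(a) = σ(b) implies a = b.
Suppose σ(a) = σ(b) in ℤ/83ℤ. Then 70a + 19 ≡ 70b + 19 (mod 83), hence 70(a − b) ≡ 0 (mod 83).
Since gcd(70, 83) = 1, 70 is invertible modulo 83, thus a − b ≡ 0 (mod 83), i.e. a = b.
We now compute 70⁻¹ mod 83 explicitly. Euclid's algorithm: 83 = 1·70 + 13, 70 = 5·13 + 5, 13 = 2·5 + 3, 5 = 1·3 + 2, 3 = 1·2 + 1; back-substituting gives 1 = 51·70 − 43·83, so 70⁻¹ ≡ 51 (mod 83).
For any y ∈ ℤ/83ℤ, x = 51(y − 19) mod 83 satisfies σ(x) = 70·51(y − 19) + 19 ≡ y (since 70·51 ≡ 1 mod 83). So every y has a preimage.
Therefore σ is bijective.
Since σ is bijective, we find σ⁻¹(62): we need 70x ≡ 62 − 19 ≡ 43 (mod 83). Using 70⁻¹ = 51: x ≡ 51·43 = 2193 = 26·83 + 35, so x = 35.
Check: σ(35) = 70·35 + 19 = 2469 = 29·83 + 62 ≡ 62 (mod 83).

35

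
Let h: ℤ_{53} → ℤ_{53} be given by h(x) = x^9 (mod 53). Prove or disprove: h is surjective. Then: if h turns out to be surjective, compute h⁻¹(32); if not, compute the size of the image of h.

39

Since 53 is prime, the nonzero elements of ℤ_{53} form a cyclic group of order 52.
As gcd(9, 52) = 1, raising to the 9th power is a bijection on this group: if a^9 ≡ b^9 then (ab^{−1})^9 = 1, and the only element of order dividing gcd(9, 52) = 1 is 1, so a = b.
With h(0) = 0 this makes h injective on all of ℤ_{53}, hence bijective (finite equal-size domain and codomain). In particular h is surjective.
Since h is surjective, we find the preimage of 32. The inverse of x ↦ x^9 on (ℤ_{53})^× is x ↦ x^29, because 9·29 = 261 = 5·52 + 1 ≡ 1 (mod 52) and x^{52} = 1 for x ≠ 0 (Fermat). So h⁻¹(32) = 32^29 mod 53.
Repeated squaring mod 53: 32^1 ≡ 32, 32^2 ≡ 32² = 1024 ≡ 17, 32^4 ≡ 17² = 289 ≡ 24, 32^8 ≡ 24² = 576 ≡ 46, 32^16 ≡ 46² = 2116 ≡ 49. Since 29 = 16 + 8 + 4 + 1, 32^29 ≡ 49·46·24·32: 49·46 = 2254 ≡ 28, then 28·24 = 672 ≡ 36, then 36·32 = 1152 ≡ 39. So 32^29 ≡ 39 (mod 53).
Hence h⁻¹(32) = 39.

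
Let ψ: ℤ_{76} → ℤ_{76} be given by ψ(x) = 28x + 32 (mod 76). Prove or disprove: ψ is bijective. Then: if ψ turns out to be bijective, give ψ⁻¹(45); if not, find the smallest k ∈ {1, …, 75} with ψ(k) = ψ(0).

We have gcd(28, 76) = 4 > 1. Taking s = 0 and t = 19: ψ(0) = 32 and ψ(19) = 28·19 + 32 = 564 ≡ 32 (mod 76).
So ψ(0) = ψ(19) while 0 ≠ 19, thus ψ is not injective, hence not bijective.
Since ψ is not bijective, we find the least positive k with ψ(k) = ψ(0): this means 28k ≡ 0 (mod 76), i.e. 76 ∣ 28k. Since gcd(28, 76) = 4, dividing through by 4 this holds exactly when 19 ∣ 7k, and as gcd(7, 19) = 1, exactly when 19 ∣ k.
The smallest positive such k is 19.

19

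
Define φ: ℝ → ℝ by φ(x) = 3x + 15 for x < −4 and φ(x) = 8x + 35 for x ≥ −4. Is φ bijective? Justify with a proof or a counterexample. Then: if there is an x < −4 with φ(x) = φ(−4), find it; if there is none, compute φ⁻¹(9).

Both pieces are strictly increasing (slopes 3 and 8), so each is injective on its own interval.
The left piece maps (−∞, −4) onto (−∞, 3); the right piece maps [−4, ∞) onto [3, ∞).
Since 3 = 3, the images partition ℝ: φ is injective and surjective, hence bijective.
Because the two images are disjoint, no x < −4 has φ(x) = φ(−4), so we compute φ⁻¹(9): 9 lies in [3, ∞), so solve 8x + 35 = 9: x = (9 − 35)/8 = −13/4.

-13/4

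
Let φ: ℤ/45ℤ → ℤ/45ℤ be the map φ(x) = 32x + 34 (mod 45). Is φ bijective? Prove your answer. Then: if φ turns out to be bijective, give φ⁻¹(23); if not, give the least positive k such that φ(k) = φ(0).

32

Recall that φ is injective if φ(a) = φ(b) implies a = b.
Suppose φ(a) = φ(b) in ℤ/45ℤ. Then 32a + 34 ≡ 32b + 34 (mod 45), thus 32(a − b) ≡ 0 (mod 45).
Since gcd(32, 45) = 1, 32 is invertible modulo 45, therefore a − b ≡ 0 (mod 45), i.e. a = b.
We now compute 32⁻¹ mod 45 explicitly. Euclid's algorithm: 45 = 1·32 + 13, 32 = 2·13 + 6, 13 = 2·6 + 1; back-substituting gives 1 = 38·32 − 27·45, so 32⁻¹ ≡ 38 (mod 45).
Then y ↦ 38(y − 34) is a two-sided inverse to φ, so every y ∈ ℤ/45ℤ has a preimage.
Thus φ is bijective.
Since φ is bijective, we find φ⁻¹(23): we need 32x ≡ 23 − 34 ≡ 34 (mod 45). Using 32⁻¹ = 38: x ≡ 38·34 = 1292 = 28·45 + 32, so x = 32.
Check: φ(32) = 32·32 + 34 = 1058 = 23·45 + 23 ≡ 23 (mod 45).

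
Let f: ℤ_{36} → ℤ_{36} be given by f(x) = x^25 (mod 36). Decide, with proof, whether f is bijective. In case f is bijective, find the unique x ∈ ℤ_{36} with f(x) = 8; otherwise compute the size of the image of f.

f(0) = 0^25 = 0.
f(6): Repeated squaring mod 36: 6^1 ≡ 6, 6^2 ≡ 6² = 36 ≡ 0, 6^4 ≡ 0² = 0, 6^8 ≡ 0² = 0, 6^16 ≡ 0² = 0. Since 25 = 16 + 8 + 1, 6^25 ≡ 0·0·6: 0·0 = 0, then 0·6 = 0. So 6^25 ≡ 0 (mod 36).
So f(0) = f(6) = 0 while 0 ≠ 6, thus f is not injective, hence not bijective.
Since f is not bijective, we determine |image(f)|. Computing x^25 mod 36 for each x (by repeated squaring, reducing mod 36 at every step), the values f(0), f(1), …, f(35) are: 0, 1, 20, 27, 4, 5, 0, 7, 8, 9, 28, 11, 0, 13, 32, 27, 16, 17, 0, 19, 20, 9, 4, 23, 0, 25, 8, 27, 28, 29, 0, 31, 32, 9, 16, 35.
The distinct values are {0, 1, 4, 5, 7, 8, 9, 11, 13, 16, 17, 19, 20, 23, 25, 27, 28, 29, 31, 32, 35}; there are 21 of them.

21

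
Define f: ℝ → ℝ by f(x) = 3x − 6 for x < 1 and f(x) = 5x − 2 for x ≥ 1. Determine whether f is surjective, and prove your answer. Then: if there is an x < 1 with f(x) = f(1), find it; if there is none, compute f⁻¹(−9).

Both pieces are strictly increasing (slopes 3 and 5), so each is injective on its own interval.
The left piece maps (−∞, 1) onto (−∞, −3); the right piece maps [1, ∞) onto [3, ∞).
The union (−∞, −3) ∪ [3, ∞) omits the interval between −3 and 3; in particular −3 has no preimage. So f is not surjective.
Because the two images are disjoint, no x < 1 has f(x) = f(1), so we compute f⁻¹(−9): −9 lies in (−∞, −3), so solve 3x − 6 = −9: x = (−9 + 6)/3 = −1.

-1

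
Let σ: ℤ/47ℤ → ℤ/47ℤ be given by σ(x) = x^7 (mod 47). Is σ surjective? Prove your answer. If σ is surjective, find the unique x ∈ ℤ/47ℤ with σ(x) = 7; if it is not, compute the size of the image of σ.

Since 47 is prime, the nonzero elements of ℤ/47ℤ form a cyclic group of order 46.
As gcd(7, 46) = 1, raising to the 7th power is a bijection on this group: if x_1^7 ≡ x_2^7 then (x_1x_2^{−1})^7 = 1, and the only element of order dividing gcd(7, 46) = 1 is 1, so x_1 = x_2.
With σ(0) = 0 this makes σ injective on all of ℤ/47ℤ, hence bijective (finite equal-size domain and codomain). In particular σ is surjective.
Since σ is surjective, we find the preimage of 7. The inverse of x ↦ x^7 on (ℤ/47ℤ)^× is x ↦ x^33, because 7·33 = 231 = 5·46 + 1 ≡ 1 (mod 46) and x^{46} = 1 for x ≠ 0 (Fermat). So σ⁻¹(7) = 7^33 mod 47.
Repeated squaring mod 47: 7^1 ≡ 7, 7^2 ≡ 7² = 49 ≡ 2, 7^4 ≡ 2² = 4, 7^8 ≡ 4² = 16, 7^16 ≡ 16² = 256 ≡ 21, 7^32 ≡ 21² = 441 ≡ 18. Since 33 = 32 + 1, 7^33 ≡ 18·7: 18·7 = 126 ≡ 32. So 7^33 ≡ 32 (mod 47).
Hence σ⁻¹(7) = 32.

32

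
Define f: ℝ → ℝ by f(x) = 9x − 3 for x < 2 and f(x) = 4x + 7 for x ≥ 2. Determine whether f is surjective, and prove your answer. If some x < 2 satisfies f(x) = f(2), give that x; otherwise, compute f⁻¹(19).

Both pieces are strictly increasing (slopes 9 and 4), so each is injective on its own interval.
The left piece maps (−∞, 2) onto (−∞, 15); the right piece maps [2, ∞) onto [15, ∞).
These images together cover ℝ, so f is surjective.
Because the two images are disjoint, no x < 2 has f(x) = f(2), so we compute f⁻¹(19): 19 lies in [15, ∞), so solve 4x + 7 = 19: x = (19 − 7)/4 = 3.

3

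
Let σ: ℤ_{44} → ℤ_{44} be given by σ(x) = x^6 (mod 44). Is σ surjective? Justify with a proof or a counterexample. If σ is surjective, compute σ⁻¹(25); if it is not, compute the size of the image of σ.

12

σ(10): Repeated squaring mod 44: 10^1 ≡ 10, 10^2 ≡ 10² = 100 ≡ 12, 10^4 ≡ 12² = 144 ≡ 12. Since 6 = 4 + 2, 10^6 ≡ 12·12: 12·12 = 144 ≡ 12. So 10^6 ≡ 12 (mod 44).
σ(12): Repeated squaring mod 44: 12^1 ≡ 12, 12^2 ≡ 12² = 144 ≡ 12, 12^4 ≡ 12² = 144 ≡ 12. Since 6 = 4 + 2, 12^6 ≡ 12·12: 12·12 = 144 ≡ 12. So 12^6 ≡ 12 (mod 44).
So σ(10) = σ(12) = 12 while 10 ≠ 12, so σ is not injective.
A non-injective map from the 44-element set ℤ_{44} to itself takes at most 43 distinct values, so it cannot be surjective. Hence σ is not surjective.
Since σ is not surjective, we determine |image(σ)|. Computing x^6 mod 44 for each x (by repeated squaring, reducing mod 44 at every step), the values σ(0), σ(1), …, σ(43) are: 0, 1, 20, 25, 4, 5, 16, 37, 36, 9, 12, 33, 12, 9, 36, 37, 16, 5, 4, 25, 20, 1, 0, 1, 20, 25, 4, 5, 16, 37, 36, 9, 12, 33, 12, 9, 36, 37, 16, 5, 4, 25, 20, 1.
The distinct values are {0, 1, 4, 5, 9, 12, 16, 20, 25, 33, 36, 37}; there are 12 of them.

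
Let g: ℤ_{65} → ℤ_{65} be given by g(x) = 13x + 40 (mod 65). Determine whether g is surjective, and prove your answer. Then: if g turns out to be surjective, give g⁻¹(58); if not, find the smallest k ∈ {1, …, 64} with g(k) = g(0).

5

Recall that g is surjective if every y in the codomain equals g(x) for some x in the domain.
Since gcd(13, 65) = 13, we have 13x ≡ 0 (mod 13) for all x, so g(x) ≡ 1 (mod 13).
But 0 ≢ 1 (mod 13), so 0 ∈ ℤ_{65} has no preimage. Therefore g is not surjective.
Since g is not surjective, we find the least positive k with g(k) = g(0): this means 13k ≡ 0 (mod 65), i.e. 65 ∣ 13k. Since gcd(13, 65) = 13, dividing through by 13 this holds exactly when 5 ∣ k.
The smallest positive such k is 5.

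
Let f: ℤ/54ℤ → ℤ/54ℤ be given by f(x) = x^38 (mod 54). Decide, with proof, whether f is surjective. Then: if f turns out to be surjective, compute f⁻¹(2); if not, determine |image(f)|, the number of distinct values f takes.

20

f(0) = 0^38 = 0.
f(6): Repeated squaring mod 54: 6^1 ≡ 6, 6^2 ≡ 6² = 36, 6^4 ≡ 36² = 1296 ≡ 0, 6^8 ≡ 0² = 0, 6^16 ≡ 0² = 0, 6^32 ≡ 0² = 0. Since 38 = 32 + 4 + 2, 6^38 ≡ 0·0·36: 0·0 = 0, then 0·36 = 0. So 6^38 ≡ 0 (mod 54).
So f(0) = f(6) = 0 while 0 ≠ 6, therefore f is not injective.
A non-injective map from the 54-element set ℤ/54ℤ to itself takes at most 53 distinct values, so it cannot be surjective. Therefore f is not surjective.
Since f is not surjective, we determine |image(f)|. Computing x^38 mod 54 for each x (by repeated squaring, reducing mod 54 at every step), the values f(0), f(1), …, f(53) are: 0, 1, 4, 27, 16, 25, 0, 49, 10, 27, 46, 13, 0, 7, 34, 27, 40, 19, 0, 37, 22, 27, 52, 43, 0, 31, 28, 27, 28, 31, 0, 43, 52, 27, 22, 37, 0, 19, 40, 27, 34, 7, 0, 13, 46, 27, 10, 49, 0, 25, 16, 27, 4, 1.
The distinct values are {0, 1, 4, 7, 10, 13, 16, 19, 22, 25, 27, 28, 31, 34, 37, 40, 43, 46, 49, 52}; there are 20 of them.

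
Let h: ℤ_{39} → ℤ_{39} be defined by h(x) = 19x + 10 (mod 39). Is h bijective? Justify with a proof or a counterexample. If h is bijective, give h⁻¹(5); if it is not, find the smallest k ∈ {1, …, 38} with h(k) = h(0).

10

If h(u) = h(v), then 19u ≡ 19v (mod 39). Because gcd(19, 39) = 1, we may cancel 19 to get u ≡ v (mod 39).
We now compute 19⁻¹ mod 39 explicitly. Euclid's algorithm: 39 = 2·19 + 1; back-substituting gives 1 = 37·19 − 18·39, so 19⁻¹ ≡ 37 (mod 39).
For any y ∈ ℤ_{39}, x = 37(y − 10) mod 39 satisfies h(x) = 19·37(y − 10) + 10 ≡ y (since 19·37 ≡ 1 mod 39). So every y has a preimage.
So h is bijective.
Since h is bijective, we find h⁻¹(5): we need 19x ≡ 5 − 10 ≡ 34 (mod 39). Using 19⁻¹ = 37: x ≡ 37·34 = 1258 = 32·39 + 10, so x = 10.
Check: h(10) = 19·10 + 10 = 200 = 5·39 + 5 ≡ 5 (mod 39).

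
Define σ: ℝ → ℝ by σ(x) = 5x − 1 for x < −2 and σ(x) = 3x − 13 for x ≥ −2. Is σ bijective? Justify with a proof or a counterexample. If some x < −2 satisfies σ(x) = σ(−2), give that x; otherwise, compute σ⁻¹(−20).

-18/5

Both pieces are strictly increasing (slopes 5 and 3), so each is injective on its own interval.
The left piece maps (−∞, −2) onto (−∞, −11); the right piece maps [−2, ∞) onto [−19, ∞).
These images overlap. In particular σ(−2) = −19 (right piece), and solving 5x − 1 = −19 on the left piece gives x = −18/5 < −2.
So σ(−18/5) = σ(−2) with −18/5 ≠ −2, and σ is not injective, hence not bijective. This x = −18/5 is the requested value below −2.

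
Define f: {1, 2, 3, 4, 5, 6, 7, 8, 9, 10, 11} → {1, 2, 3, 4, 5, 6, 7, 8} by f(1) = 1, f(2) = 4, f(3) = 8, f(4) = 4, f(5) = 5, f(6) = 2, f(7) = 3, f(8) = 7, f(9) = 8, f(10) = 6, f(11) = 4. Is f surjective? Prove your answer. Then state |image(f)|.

Every element of the codomain has a preimage: 1 = f(1), 2 = f(6), 3 = f(7), 4 = f(2), 5 = f(5), 6 = f(10), 7 = f(8), 8 = f(3).
Therefore f is surjective.
The image of f is {1, 2, 3, 4, 5, 6, 7, 8}, which has 8 elements.

8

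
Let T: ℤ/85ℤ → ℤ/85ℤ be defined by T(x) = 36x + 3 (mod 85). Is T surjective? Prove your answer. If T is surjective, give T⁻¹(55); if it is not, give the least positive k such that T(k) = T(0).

77

Since gcd(36, 85) = 1, 36 is invertible modulo 85. Euclid's algorithm: 85 = 2·36 + 13, 36 = 2·13 + 10, 13 = 1·10 + 3, 10 = 3·3 + 1; back-substituting gives 1 = 26·36 − 11·85, so 36⁻¹ ≡ 26 (mod 85).
Then y ↦ 26(y − 3) is a two-sided inverse to T, so every y ∈ ℤ/85ℤ has a preimage.
So T is surjective.
Since T is surjective, we find T⁻¹(55): we need 36x ≡ 55 − 3 ≡ 52 (mod 85). Using 36⁻¹ = 26: x ≡ 26·52 = 1352 = 15·85 + 77, so x = 77.
Check: T(77) = 36·77 + 3 = 2775 = 32·85 + 55 ≡ 55 (mod 85).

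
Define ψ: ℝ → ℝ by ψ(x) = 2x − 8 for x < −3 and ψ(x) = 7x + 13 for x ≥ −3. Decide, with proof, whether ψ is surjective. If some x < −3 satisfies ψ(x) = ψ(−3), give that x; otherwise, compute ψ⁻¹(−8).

-3

Both pieces are strictly increasing (slopes 2 and 7), so each is injective on its own interval.
The left piece maps (−∞, −3) onto (−∞, −14); the right piece maps [−3, ∞) onto [−8, ∞).
The union (−∞, −14) ∪ [−8, ∞) omits the interval between −14 and −8; in particular −14 has no preimage. So ψ is not surjective.
Because the two images are disjoint, no x < −3 has ψ(x) = ψ(−3), so we compute ψ⁻¹(−8): −8 lies in [−8, ∞), so solve 7x + 13 = −8: x = (−8 − 13)/7 = −3.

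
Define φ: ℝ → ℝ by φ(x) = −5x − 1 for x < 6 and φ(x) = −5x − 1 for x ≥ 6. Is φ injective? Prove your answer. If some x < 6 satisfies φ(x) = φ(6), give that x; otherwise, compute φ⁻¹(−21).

4

Both pieces are strictly decreasing (slopes −5 and −5), so each is injective on its own interval.
The left piece maps (−∞, 6) onto (−31, ∞); the right piece maps [6, ∞) onto (−∞, −31].
These images are disjoint, so no value is attained by both pieces. Hence φ is injective.
Because the two images are disjoint, no x < 6 has φ(x) = φ(6), so we compute φ⁻¹(−21): −21 lies in (−31, ∞), so solve −5x − 1 = −21: x = (−21 + 1)/(−5) = 4.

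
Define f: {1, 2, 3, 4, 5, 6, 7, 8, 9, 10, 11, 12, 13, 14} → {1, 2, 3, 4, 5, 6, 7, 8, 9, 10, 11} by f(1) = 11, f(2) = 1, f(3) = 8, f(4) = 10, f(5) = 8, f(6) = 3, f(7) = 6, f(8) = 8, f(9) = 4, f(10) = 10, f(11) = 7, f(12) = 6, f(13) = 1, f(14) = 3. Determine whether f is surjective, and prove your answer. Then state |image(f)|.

8

No element maps to 2, so f is not surjective.
The image of f is {1, 3, 4, 6, 7, 8, 10, 11}, which has 8 elements.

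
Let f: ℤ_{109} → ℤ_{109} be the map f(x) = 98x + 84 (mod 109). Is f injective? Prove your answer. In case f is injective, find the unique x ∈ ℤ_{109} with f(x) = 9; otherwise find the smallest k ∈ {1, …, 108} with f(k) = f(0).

96

By definition, injectivity means: for all x_1, x_2 in the domain, f(x_1) = f(x_2) implies x_1 = x_2.
If f(x_1) = f(x_2), then 98x_1 ≡ 98x_2 (mod 109). Because gcd(98, 109) = 1, we may cancel 98 to get x_1 ≡ x_2 (mod 109).
Hence f is injective.
We now compute 98⁻¹ mod 109 explicitly. Euclid's algorithm: 109 = 1·98 + 11, 98 = 8·11 + 10, 11 = 1·10 + 1; back-substituting gives 1 = 99·98 − 89·109, so 98⁻¹ ≡ 99 (mod 109).
Since f is injective, we compute f⁻¹(9): solve 98x + 84 ≡ 9 (mod 109), i.e. 98x ≡ 34 (mod 109).
Multiplying by 98⁻¹ = 99 gives x ≡ 99·34 = 3366 = 30·109 + 96 ≡ 96 (mod 109).
Check: f(96) = 98·96 + 84 = 9492 = 87·109 + 9 ≡ 9 (mod 109).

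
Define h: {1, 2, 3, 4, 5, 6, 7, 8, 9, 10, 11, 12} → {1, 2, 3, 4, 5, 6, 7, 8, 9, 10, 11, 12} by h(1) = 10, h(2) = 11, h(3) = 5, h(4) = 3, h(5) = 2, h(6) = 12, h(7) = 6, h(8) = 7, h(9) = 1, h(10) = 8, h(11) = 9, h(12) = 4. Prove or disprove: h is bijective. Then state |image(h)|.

The values 10, 11, 5, 3, 2, 12, 6, 7, 1, 8, 9, 4 are a permutation of {1, 2, 3, 4, 5, 6, 7, 8, 9, 10, 11, 12}: each element appears exactly once.
So h is injective and surjective, hence bijective.
The image of h is {1, 2, 3, 4, 5, 6, 7, 8, 9, 10, 11, 12}, which has 12 elements.

12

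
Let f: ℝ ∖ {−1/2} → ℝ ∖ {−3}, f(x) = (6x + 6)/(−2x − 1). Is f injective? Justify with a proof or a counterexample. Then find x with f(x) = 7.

-13/20

Suppose f(u) = f(v). Cross-multiplying: (6u + 6)(−2v − 1) = (6v + 6)(−2u − 1).
Expanding both sides and cancelling the symmetric terms leaves 6·(u − v) = 0. Since 6 ≠ 0, u = v. Therefore f is injective.
Solving f(x) = 7: cross-multiplying gives 6x + 6 = 7(−2x − 1), which rearranges to 20x = −13, so x = −13/20.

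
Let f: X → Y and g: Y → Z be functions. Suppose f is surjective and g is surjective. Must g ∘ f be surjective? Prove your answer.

Let c ∈ Z. Since g is surjective, there is b ∈ Y with g(b) = c. Since f is surjective, there is a ∈ X with f(a) = b.
Then (g ∘ f)(a) = g(b) = c. Hence g ∘ f is surjective.

surjective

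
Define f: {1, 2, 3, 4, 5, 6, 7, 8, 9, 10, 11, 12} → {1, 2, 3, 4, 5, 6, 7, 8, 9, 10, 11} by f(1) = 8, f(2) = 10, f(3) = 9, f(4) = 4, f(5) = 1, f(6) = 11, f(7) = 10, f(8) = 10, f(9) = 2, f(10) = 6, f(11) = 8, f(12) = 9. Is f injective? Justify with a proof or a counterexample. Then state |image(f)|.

f(2) = 10 = f(7) with 2 ≠ 7, so f is not injective.
The image of f is {1, 2, 4, 6, 8, 9, 10, 11}, which has 8 elements.

8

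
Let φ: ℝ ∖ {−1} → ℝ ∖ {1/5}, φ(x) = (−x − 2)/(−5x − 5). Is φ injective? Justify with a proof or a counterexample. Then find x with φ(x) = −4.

Suppose φ(a) = φ(b). Cross-multiplying: (−a − 2)(−5b − 5) = (−b − 2)(−5a − 5).
Expanding both sides and cancelling the symmetric terms leaves −5·(a − b) = 0. Since −5 ≠ 0, a = b. Thus φ is injective.
Solving φ(x) = −4: cross-multiplying gives −x − 2 = −4(−5x − 5), which rearranges to −21x = 22, so x = −22/21.

-22/21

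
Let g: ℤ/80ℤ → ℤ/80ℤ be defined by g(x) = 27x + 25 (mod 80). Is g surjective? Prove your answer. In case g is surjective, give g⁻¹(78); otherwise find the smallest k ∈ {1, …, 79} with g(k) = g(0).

Since gcd(27, 80) = 1, 27 is invertible modulo 80. Euclid's algorithm: 80 = 2·27 + 26, 27 = 1·26 + 1; back-substituting gives 1 = 3·27 − 1·80, so 27⁻¹ ≡ 3 (mod 80).
Then y ↦ 3(y − 25) is a two-sided inverse to g, so every y ∈ ℤ/80ℤ has a preimage.
Hence g is surjective.
Since g is surjective, we find g⁻¹(78): we need 27x ≡ 78 − 25 ≡ 53 (mod 80). Using 27⁻¹ = 3: x ≡ 3·53 = 159 = 1·80 + 79, so x = 79.
Check: g(79) = 27·79 + 25 = 2158 = 26·80 + 78 ≡ 78 (mod 80).

79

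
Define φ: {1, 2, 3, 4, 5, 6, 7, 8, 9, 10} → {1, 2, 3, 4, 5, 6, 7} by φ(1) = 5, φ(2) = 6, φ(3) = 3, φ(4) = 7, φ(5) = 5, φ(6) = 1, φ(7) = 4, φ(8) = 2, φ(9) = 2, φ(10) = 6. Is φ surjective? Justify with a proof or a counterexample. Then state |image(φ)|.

7

Every element of the codomain has a preimage: 1 = φ(6), 2 = φ(8), 3 = φ(3), 4 = φ(7), 5 = φ(1), 6 = φ(2), 7 = φ(4).
So φ is surjective.
The image of φ is {1, 2, 3, 4, 5, 6, 7}, which has 7 elements.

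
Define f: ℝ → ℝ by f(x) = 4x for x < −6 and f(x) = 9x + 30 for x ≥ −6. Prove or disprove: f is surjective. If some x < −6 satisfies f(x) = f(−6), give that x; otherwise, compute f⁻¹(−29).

Both pieces are strictly increasing (slopes 4 and 9), so each is injective on its own interval.
The left piece maps (−∞, −6) onto (−∞, −24); the right piece maps [−6, ∞) onto [−24, ∞).
These images together cover ℝ, so f is surjective.
Because the two images are disjoint, no x < −6 has f(x) = f(−6), so we compute f⁻¹(−29): −29 lies in (−∞, −24), so solve 4x = −29: x = (−29 − 0)/4 = −29/4.

-29/4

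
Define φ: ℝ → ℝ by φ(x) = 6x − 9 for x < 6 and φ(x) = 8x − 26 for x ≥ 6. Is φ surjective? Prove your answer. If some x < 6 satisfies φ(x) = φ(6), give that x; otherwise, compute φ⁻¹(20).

31/6

Both pieces are strictly increasing (slopes 6 and 8), so each is injective on its own interval.
The left piece maps (−∞, 6) onto (−∞, 27); the right piece maps [6, ∞) onto [22, ∞).
The union (−∞, 27) ∪ [22, ∞) covers ℝ, so φ is surjective.
For the follow-up: the images overlap, so an x < 6 with φ(x) = φ(6) exists. φ(6) = 22; solving 6x − 9 = 22 for x < 6 gives x = (22 + 9)/6 = 31/6.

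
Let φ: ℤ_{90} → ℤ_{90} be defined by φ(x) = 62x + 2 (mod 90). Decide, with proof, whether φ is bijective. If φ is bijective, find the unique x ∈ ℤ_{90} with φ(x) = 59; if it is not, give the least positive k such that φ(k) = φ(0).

45

By definition, φ is injective if φ(a) = φ(b) implies a = b.
We have gcd(62, 90) = 2 > 1. Taking a = 0 and b = 45: φ(0) = 2 and φ(45) = 62·45 + 2 = 2792 ≡ 2 (mod 90).
So φ(0) = φ(45) while 0 ≠ 45, so φ is not injective, hence not bijective.
Since φ is not bijective, we find the least positive k with φ(k) = φ(0): this means 62k ≡ 0 (mod 90), i.e. 90 ∣ 62k. Since gcd(62, 90) = 2, dividing through by 2 this holds exactly when 45 ∣ 31k, and as gcd(31, 45) = 1, exactly when 45 ∣ k.
The smallest positive such k is 45.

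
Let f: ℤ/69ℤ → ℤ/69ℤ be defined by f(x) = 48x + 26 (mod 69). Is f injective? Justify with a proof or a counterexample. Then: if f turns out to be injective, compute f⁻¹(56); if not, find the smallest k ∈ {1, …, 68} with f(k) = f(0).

23

We have gcd(48, 69) = 3 > 1. Taking s = 0 and t = 23: f(0) = 26 and f(23) = 48·23 + 26 = 1130 ≡ 26 (mod 69).
So f(0) = f(23) while 0 ≠ 23, thus f is not injective.
Since f is not injective, we find the least positive k with f(k) = f(0): this means 48k ≡ 0 (mod 69), i.e. 69 ∣ 48k. Since gcd(48, 69) = 3, dividing through by 3 this holds exactly when 23 ∣ 16k, and as gcd(16, 23) = 1, exactly when 23 ∣ k.
The smallest positive such k is 23.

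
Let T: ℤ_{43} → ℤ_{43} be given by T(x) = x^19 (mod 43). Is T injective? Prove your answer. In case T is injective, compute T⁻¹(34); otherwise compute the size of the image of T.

29

Since 43 is prime, the nonzero elements of ℤ_{43} form a cyclic group of order 42.
As gcd(19, 42) = 1, raising to the 19th power is a bijection on this group: if x_1^19 ≡ x_2^19 then (x_1x_2^{−1})^19 = 1, and the only element of order dividing gcd(19, 42) = 1 is 1, so x_1 = x_2.
With T(0) = 0 this makes T injective on all of ℤ_{43}, hence bijective (finite equal-size domain and codomain). In particular T is injective.
Since T is injective, we find the preimage of 34. The inverse of x ↦ x^19 on (ℤ_{43})^× is x ↦ x^31, because 19·31 = 589 = 14·42 + 1 ≡ 1 (mod 42) and x^{42} = 1 for x ≠ 0 (Fermat). So T⁻¹(34) = 34^31 mod 43.
Repeated squaring mod 43: 34^1 ≡ 34, 34^2 ≡ 34² = 1156 ≡ 38, 34^4 ≡ 38² = 1444 ≡ 25, 34^8 ≡ 25² = 625 ≡ 23, 34^16 ≡ 23² = 529 ≡ 13. Since 31 = 16 + 8 + 4 + 2 + 1, 34^31 ≡ 13·23·25·38·34: 13·23 = 299 ≡ 41, then 41·25 = 1025 ≡ 36, then 36·38 = 1368 ≡ 35, then 35·34 = 1190 ≡ 29. So 34^31 ≡ 29 (mod 43).
Hence T⁻¹(34) = 29.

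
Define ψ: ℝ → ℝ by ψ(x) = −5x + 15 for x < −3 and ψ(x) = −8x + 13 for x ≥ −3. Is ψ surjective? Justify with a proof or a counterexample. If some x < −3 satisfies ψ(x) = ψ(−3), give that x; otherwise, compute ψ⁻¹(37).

-22/5

Both pieces are strictly decreasing (slopes −5 and −8), so each is injective on its own interval.
The left piece maps (−∞, −3) onto (30, ∞); the right piece maps [−3, ∞) onto (−∞, 37].
The union (30, ∞) ∪ (−∞, 37] covers ℝ, so ψ is surjective.
For the follow-up: the images overlap, so an x < −3 with ψ(x) = ψ(−3) exists. ψ(−3) = 37; solving −5x + 15 = 37 for x < −3 gives x = (37 − 15)/(−5) = −22/5.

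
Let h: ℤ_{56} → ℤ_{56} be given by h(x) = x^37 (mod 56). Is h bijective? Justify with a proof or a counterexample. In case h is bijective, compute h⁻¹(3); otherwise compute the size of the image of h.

h(0) = 0^37 = 0.
h(14): Repeated squaring mod 56: 14^1 ≡ 14, 14^2 ≡ 14² = 196 ≡ 28, 14^4 ≡ 28² = 784 ≡ 0, 14^8 ≡ 0² = 0, 14^16 ≡ 0² = 0, 14^32 ≡ 0² = 0. Since 37 = 32 + 4 + 1, 14^37 ≡ 0·0·14: 0·0 = 0, then 0·14 = 0. So 14^37 ≡ 0 (mod 56).
So h(0) = h(14) = 0 while 0 ≠ 14, hence h is not injective, hence not bijective.
Since h is not bijective, we determine |image(h)|. Computing x^37 mod 56 for each x (by repeated squaring, reducing mod 56 at every step), the values h(0), h(1), …, h(55) are: 0, 1, 16, 3, 32, 5, 48, 7, 8, 9, 24, 11, 40, 13, 0, 15, 16, 17, 32, 19, 48, 21, 8, 23, 24, 25, 40, 27, 0, 29, 16, 31, 32, 33, 48, 35, 8, 37, 24, 39, 40, 41, 0, 43, 16, 45, 32, 47, 48, 49, 8, 51, 24, 53, 40, 55.
The distinct values are {0, 1, 3, 5, 7, 8, 9, 11, 13, 15, 16, 17, 19, 21, 23, 24, 25, 27, 29, 31, 32, 33, 35, 37, 39, 40, 41, 43, 45, 47, 48, 49, 51, 53, 55}; there are 35 of them.

35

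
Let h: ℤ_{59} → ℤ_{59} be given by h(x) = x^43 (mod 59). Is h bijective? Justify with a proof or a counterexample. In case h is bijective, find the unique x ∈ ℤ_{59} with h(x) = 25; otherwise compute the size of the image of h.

27

Since 59 is prime, the nonzero elements of ℤ_{59} form a cyclic group of order 58.
As gcd(43, 58) = 1, raising to the 43rd power is a bijection on this group: if s^43 ≡ t^43 then (st^{−1})^43 = 1, and the only element of order dividing gcd(43, 58) = 1 is 1, so s = t.
With h(0) = 0 this makes h injective on all of ℤ_{59}, hence bijective (finite equal-size domain and codomain). In particular h is bijective.
Since h is bijective, we find the preimage of 25. The inverse of x ↦ x^43 on (ℤ_{59})^× is x ↦ x^27, because 43·27 = 1161 = 20·58 + 1 ≡ 1 (mod 58) and x^{58} = 1 for x ≠ 0 (Fermat). So h⁻¹(25) = 25^27 mod 59.
Repeated squaring mod 59: 25^1 ≡ 25, 25^2 ≡ 25² = 625 ≡ 35, 25^4 ≡ 35² = 1225 ≡ 45, 25^8 ≡ 45² = 2025 ≡ 19, 25^16 ≡ 19² = 361 ≡ 7. Since 27 = 16 + 8 + 2 + 1, 25^27 ≡ 7·19·35·25: 7·19 = 133 ≡ 15, then 15·35 = 525 ≡ 53, then 53·25 = 1325 ≡ 27. So 25^27 ≡ 27 (mod 59).
Hence h⁻¹(25) = 27.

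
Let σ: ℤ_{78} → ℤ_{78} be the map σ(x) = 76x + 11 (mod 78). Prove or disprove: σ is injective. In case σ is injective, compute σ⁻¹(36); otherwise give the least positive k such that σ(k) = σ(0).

Recall: injectivity means: for all u, v in the domain, σ(u) = σ(v) implies u = v.
We have gcd(76, 78) = 2 > 1. Taking u = 0 and v = 39: σ(0) = 11 and σ(39) = 76·39 + 11 = 2975 ≡ 11 (mod 78).
So σ(0) = σ(39) while 0 ≠ 39, so σ is not injective.
Since σ is not injective, we find the least positive k with σ(k) = σ(0): this means 76k ≡ 0 (mod 78), i.e. 78 ∣ 76k. Since gcd(76, 78) = 2, dividing through by 2 this holds exactly when 39 ∣ 38k, and as gcd(38, 39) = 1, exactly when 39 ∣ k.
The smallest positive such k is 39.

39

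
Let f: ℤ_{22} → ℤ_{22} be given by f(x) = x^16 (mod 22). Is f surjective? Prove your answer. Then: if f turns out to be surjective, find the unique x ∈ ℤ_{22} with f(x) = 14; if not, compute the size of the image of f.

12

f(10): Repeated squaring mod 22: 10^1 ≡ 10, 10^2 ≡ 10² = 100 ≡ 12, 10^4 ≡ 12² = 144 ≡ 12, 10^8 ≡ 12² = 144 ≡ 12, 10^16 ≡ 12² = 144 ≡ 12. So 10^16 ≡ 12 (mod 22).
f(12): Repeated squaring mod 22: 12^1 ≡ 12, 12^2 ≡ 12² = 144 ≡ 12, 12^4 ≡ 12² = 144 ≡ 12, 12^8 ≡ 12² = 144 ≡ 12, 12^16 ≡ 12² = 144 ≡ 12. So 12^16 ≡ 12 (mod 22).
So f(10) = f(12) = 12 while 10 ≠ 12, hence f is not injective.
A non-injective map from the 22-element set ℤ_{22} to itself takes at most 21 distinct values, so it cannot be surjective. Hence f is not surjective.
Since f is not surjective, we determine |image(f)|. Computing x^16 mod 22 for each x (by repeated squaring, reducing mod 22 at every step), the values f(0), f(1), …, f(21) are: 0, 1, 20, 3, 4, 5, 16, 15, 14, 9, 12, 11, 12, 9, 14, 15, 16, 5, 4, 3, 20, 1.
The distinct values are {0, 1, 3, 4, 5, 9, 11, 12, 14, 15, 16, 20}; there are 12 of them.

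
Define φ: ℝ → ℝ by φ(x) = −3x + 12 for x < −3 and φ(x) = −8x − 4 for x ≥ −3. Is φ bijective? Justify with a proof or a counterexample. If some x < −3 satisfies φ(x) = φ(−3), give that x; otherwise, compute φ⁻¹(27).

Both pieces are strictly decreasing (slopes −3 and −8), so each is injective on its own interval.
The left piece maps (−∞, −3) onto (21, ∞); the right piece maps [−3, ∞) onto (−∞, 20].
The images leave a gap (21 has no preimage), so φ is not surjective, hence not bijective.
Because the two images are disjoint, no x < −3 has φ(x) = φ(−3), so we compute φ⁻¹(27): 27 lies in (21, ∞), so solve −3x + 12 = 27: x = (27 − 12)/(−3) = −5.

-5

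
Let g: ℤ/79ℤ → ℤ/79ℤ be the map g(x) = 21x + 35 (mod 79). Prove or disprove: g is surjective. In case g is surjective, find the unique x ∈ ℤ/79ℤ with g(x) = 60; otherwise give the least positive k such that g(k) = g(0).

20

Since gcd(21, 79) = 1, 21 is invertible modulo 79. Euclid's algorithm: 79 = 3·21 + 16, 21 = 1·16 + 5, 16 = 3·5 + 1; back-substituting gives 1 = 64·21 − 17·79, so 21⁻¹ ≡ 64 (mod 79).
For any y ∈ ℤ/79ℤ, x = 64(y − 35) mod 79 satisfies g(x) = 21·64(y − 35) + 35 ≡ y (since 21·64 ≡ 1 mod 79). So every y has a preimage.
So g is surjective.
Since g is surjective, we find g⁻¹(60): we need 21x ≡ 60 − 35 ≡ 25 (mod 79). Using 21⁻¹ = 64: x ≡ 64·25 = 1600 = 20·79 + 20, so x = 20.
Check: g(20) = 21·20 + 35 = 455 = 5·79 + 60 ≡ 60 (mod 79).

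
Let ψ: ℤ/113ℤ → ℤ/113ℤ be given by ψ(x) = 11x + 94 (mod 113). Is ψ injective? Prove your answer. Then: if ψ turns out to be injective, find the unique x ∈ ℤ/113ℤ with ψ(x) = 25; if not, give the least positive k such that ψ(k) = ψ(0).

If ψ(s) = ψ(t), then 11s ≡ 11t (mod 113). Because gcd(11, 113) = 1, we may cancel 11 to get s ≡ t (mod 113).
So ψ is injective.
We now compute 11⁻¹ mod 113 explicitly. Euclid's algorithm: 113 = 10·11 + 3, 11 = 3·3 + 2, 3 = 1·2 + 1; back-substituting gives 1 = 72·11 − 7·113, so 11⁻¹ ≡ 72 (mod 113).
Since ψ is injective, we find ψ⁻¹(25): we need 11x ≡ 25 − 94 ≡ 44 (mod 113). Using 11⁻¹ = 72: x ≡ 72·44 = 3168 = 28·113 + 4, so x = 4.
Check: ψ(4) = 11·4 + 94 = 138 = 1·113 + 25 ≡ 25 (mod 113).

4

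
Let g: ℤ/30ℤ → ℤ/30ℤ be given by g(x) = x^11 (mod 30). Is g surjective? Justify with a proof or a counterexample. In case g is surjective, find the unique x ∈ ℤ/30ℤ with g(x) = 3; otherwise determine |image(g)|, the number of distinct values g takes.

27

Computing x^11 mod 30 for each x (by repeated squaring, reducing mod 30 at every step), the values g(0), g(1), …, g(29) are: 0, 1, 8, 27, 4, 5, 6, 13, 2, 9, 10, 11, 18, 7, 14, 15, 16, 23, 12, 19, 20, 21, 28, 17, 24, 25, 26, 3, 22, 29.
Every element of ℤ/30ℤ appears exactly once in this list, so g is a bijection, and in particular surjective.
Since g is surjective, we read off the preimage of 3 from the same table: g(27) = 3, so g⁻¹(3) = 27.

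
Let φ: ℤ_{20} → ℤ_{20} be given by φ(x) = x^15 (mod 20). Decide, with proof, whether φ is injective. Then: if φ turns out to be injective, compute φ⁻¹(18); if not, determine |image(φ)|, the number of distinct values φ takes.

φ(0) = 0^15 = 0.
φ(10): Repeated squaring mod 20: 10^1 ≡ 10, 10^2 ≡ 10² = 100 ≡ 0, 10^4 ≡ 0² = 0, 10^8 ≡ 0² = 0. Since 15 = 8 + 4 + 2 + 1, 10^15 ≡ 0·0·0·10: 0·0 = 0, then 0·0 = 0, then 0·10 = 0. So 10^15 ≡ 0 (mod 20).
So φ(0) = φ(10) = 0 while 0 ≠ 10, thus φ is not injective.
Since φ is not injective, we determine |image(φ)|. Computing x^15 mod 20 for each x (by repeated squaring, reducing mod 20 at every step), the values φ(0), φ(1), …, φ(19) are: 0, 1, 8, 7, 4, 5, 16, 3, 12, 9, 0, 11, 8, 17, 4, 15, 16, 13, 12, 19.
The distinct values are {0, 1, 3, 4, 5, 7, 8, 9, 11, 12, 13, 15, 16, 17, 19}; there are 15 of them.

15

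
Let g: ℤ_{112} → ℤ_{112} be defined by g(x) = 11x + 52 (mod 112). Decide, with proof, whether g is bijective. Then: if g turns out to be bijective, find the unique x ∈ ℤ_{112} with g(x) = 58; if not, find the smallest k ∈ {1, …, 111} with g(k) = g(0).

Recall that injectivity means: for all x_1, x_2 in the domain, g(x_1) = g(x_2) implies x_1 = x_2.
Suppose g(x_1) = g(x_2) in ℤ_{112}. Then 11x_1 + 52 ≡ 11x_2 + 52 (mod 112), hence 11(x_1 − x_2) ≡ 0 (mod 112).
Since gcd(11, 112) = 1, 11 is invertible modulo 112, therefore x_1 − x_2 ≡ 0 (mod 112), i.e. x_1 = x_2.
We now compute 11⁻¹ mod 112 explicitly. Euclid's algorithm: 112 = 10·11 + 2, 11 = 5·2 + 1; back-substituting gives 1 = 51·11 − 5·112, so 11⁻¹ ≡ 51 (mod 112).
Then y ↦ 51(y − 52) is a two-sided inverse to g, so every y ∈ ℤ_{112} has a preimage.
Hence g is bijective.
Since g is bijective, we compute g⁻¹(58): solve 11x + 52 ≡ 58 (mod 112), i.e. 11x ≡ 6 (mod 112).
Multiplying by 11⁻¹ = 51 gives x ≡ 51·6 = 306 = 2·112 + 82 ≡ 82 (mod 112).
Check: g(82) = 11·82 + 52 = 954 = 8·112 + 58 ≡ 58 (mod 112).

82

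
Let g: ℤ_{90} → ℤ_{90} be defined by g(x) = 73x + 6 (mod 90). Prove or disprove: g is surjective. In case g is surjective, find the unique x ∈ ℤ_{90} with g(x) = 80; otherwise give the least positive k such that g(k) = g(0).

38

By definition, g is surjective if every y in the codomain equals g(x) for some x in the domain.
Since gcd(73, 90) = 1, 73 is invertible modulo 90. Euclid's algorithm: 90 = 1·73 + 17, 73 = 4·17 + 5, 17 = 3·5 + 2, 5 = 2·2 + 1; back-substituting gives 1 = 37·73 − 30·90, so 73⁻¹ ≡ 37 (mod 90).
Then y ↦ 37(y − 6) is a two-sided inverse to g, so every y ∈ ℤ_{90} has a preimage.
Hence g is surjective.
Since g is surjective, we compute g⁻¹(80): solve 73x + 6 ≡ 80 (mod 90), i.e. 73x ≡ 74 (mod 90).
Multiplying by 73⁻¹ = 37 gives x ≡ 37·74 = 2738 = 30·90 + 38 ≡ 38 (mod 90).
Check: g(38) = 73·38 + 6 = 2780 = 30·90 + 80 ≡ 80 (mod 90).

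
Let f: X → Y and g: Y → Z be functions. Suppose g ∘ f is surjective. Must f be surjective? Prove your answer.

not surjective

No. Take X = {1, 2, 3}, Y = {1, 2, 3, 4}, Z = {1}, f(a) = 1 for every a ∈ X, and g(b) = 1 for every b ∈ Y.
Then g ∘ f is surjective onto {1}, but 4 ∈ Y has no preimage under f, so f is not surjective.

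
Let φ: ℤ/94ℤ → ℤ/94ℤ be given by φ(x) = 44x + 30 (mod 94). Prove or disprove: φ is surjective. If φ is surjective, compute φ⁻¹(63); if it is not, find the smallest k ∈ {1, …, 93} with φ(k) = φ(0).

Recall that surjectivity means every element of the codomain has a preimage under φ.
Since gcd(44, 94) = 2, we have 44x ≡ 0 (mod 2) for all x, so φ(x) ≡ 0 (mod 2).
But 1 ≢ 0 (mod 2), so 1 ∈ ℤ/94ℤ has no preimage. Hence φ is not surjective.
Since φ is not surjective, we find the least positive k with φ(k) = φ(0): this means 44k ≡ 0 (mod 94), i.e. 94 ∣ 44k. Since gcd(44, 94) = 2, dividing through by 2 this holds exactly when 47 ∣ 22k, and as gcd(22, 47) = 1, exactly when 47 ∣ k.
The smallest positive such k is 47.

47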